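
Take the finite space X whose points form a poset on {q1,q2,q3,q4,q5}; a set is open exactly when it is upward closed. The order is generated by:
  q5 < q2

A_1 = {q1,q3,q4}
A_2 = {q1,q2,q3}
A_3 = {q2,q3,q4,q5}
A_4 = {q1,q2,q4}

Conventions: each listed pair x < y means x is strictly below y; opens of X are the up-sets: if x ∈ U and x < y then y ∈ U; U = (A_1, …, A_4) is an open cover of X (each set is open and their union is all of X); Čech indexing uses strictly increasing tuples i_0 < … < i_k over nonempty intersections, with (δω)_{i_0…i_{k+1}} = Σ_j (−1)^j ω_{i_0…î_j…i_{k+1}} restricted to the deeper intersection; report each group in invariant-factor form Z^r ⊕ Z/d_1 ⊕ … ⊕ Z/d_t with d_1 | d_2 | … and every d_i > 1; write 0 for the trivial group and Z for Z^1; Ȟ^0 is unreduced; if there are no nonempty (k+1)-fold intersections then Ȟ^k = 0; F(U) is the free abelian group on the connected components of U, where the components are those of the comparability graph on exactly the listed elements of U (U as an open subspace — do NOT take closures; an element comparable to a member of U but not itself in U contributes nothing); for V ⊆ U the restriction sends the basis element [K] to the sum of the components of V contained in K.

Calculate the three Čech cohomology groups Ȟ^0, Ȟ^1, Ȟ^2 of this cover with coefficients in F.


Ȟ^0 ≅ Z^4, Ȟ^1 ≅ 0 and Ȟ^2 ≅ 0

cover nerve:
  A12={q1,q3} A13={q3,q4} A14={q1,q4} A23={q2,q3} A24={q1,q2} A34={q2,q4}
  A123={q3} A124={q1} A134={q4} A234={q2}
components per intersection:
  A1: {q1} {q3} {q4}
  A2: {q1} {q2} {q3}
  A3: {q2,q5} {q3} {q4}
  A4: {q1} {q2} {q4}
  A12: {q1} {q3}
  A13: {q3} {q4}
  A14: {q1} {q4}
  A23: {q2} {q3}
  A24: {q1} {q2}
  A34: {q2} {q4}
  A123: {q3}
  A124: {q1}
  A134: {q4}
  A234: {q2}
C dims 12,12,4; δ0: rk 8, SNF 1^8; δ1: rk 4, SNF 1^4
Ȟ^0: (12−8)−0=4 ⇒ Z^4
Ȟ^1: (12−4)−8=0 ⇒ 0
Ȟ^2: (4−0)−4=0 ⇒ 0


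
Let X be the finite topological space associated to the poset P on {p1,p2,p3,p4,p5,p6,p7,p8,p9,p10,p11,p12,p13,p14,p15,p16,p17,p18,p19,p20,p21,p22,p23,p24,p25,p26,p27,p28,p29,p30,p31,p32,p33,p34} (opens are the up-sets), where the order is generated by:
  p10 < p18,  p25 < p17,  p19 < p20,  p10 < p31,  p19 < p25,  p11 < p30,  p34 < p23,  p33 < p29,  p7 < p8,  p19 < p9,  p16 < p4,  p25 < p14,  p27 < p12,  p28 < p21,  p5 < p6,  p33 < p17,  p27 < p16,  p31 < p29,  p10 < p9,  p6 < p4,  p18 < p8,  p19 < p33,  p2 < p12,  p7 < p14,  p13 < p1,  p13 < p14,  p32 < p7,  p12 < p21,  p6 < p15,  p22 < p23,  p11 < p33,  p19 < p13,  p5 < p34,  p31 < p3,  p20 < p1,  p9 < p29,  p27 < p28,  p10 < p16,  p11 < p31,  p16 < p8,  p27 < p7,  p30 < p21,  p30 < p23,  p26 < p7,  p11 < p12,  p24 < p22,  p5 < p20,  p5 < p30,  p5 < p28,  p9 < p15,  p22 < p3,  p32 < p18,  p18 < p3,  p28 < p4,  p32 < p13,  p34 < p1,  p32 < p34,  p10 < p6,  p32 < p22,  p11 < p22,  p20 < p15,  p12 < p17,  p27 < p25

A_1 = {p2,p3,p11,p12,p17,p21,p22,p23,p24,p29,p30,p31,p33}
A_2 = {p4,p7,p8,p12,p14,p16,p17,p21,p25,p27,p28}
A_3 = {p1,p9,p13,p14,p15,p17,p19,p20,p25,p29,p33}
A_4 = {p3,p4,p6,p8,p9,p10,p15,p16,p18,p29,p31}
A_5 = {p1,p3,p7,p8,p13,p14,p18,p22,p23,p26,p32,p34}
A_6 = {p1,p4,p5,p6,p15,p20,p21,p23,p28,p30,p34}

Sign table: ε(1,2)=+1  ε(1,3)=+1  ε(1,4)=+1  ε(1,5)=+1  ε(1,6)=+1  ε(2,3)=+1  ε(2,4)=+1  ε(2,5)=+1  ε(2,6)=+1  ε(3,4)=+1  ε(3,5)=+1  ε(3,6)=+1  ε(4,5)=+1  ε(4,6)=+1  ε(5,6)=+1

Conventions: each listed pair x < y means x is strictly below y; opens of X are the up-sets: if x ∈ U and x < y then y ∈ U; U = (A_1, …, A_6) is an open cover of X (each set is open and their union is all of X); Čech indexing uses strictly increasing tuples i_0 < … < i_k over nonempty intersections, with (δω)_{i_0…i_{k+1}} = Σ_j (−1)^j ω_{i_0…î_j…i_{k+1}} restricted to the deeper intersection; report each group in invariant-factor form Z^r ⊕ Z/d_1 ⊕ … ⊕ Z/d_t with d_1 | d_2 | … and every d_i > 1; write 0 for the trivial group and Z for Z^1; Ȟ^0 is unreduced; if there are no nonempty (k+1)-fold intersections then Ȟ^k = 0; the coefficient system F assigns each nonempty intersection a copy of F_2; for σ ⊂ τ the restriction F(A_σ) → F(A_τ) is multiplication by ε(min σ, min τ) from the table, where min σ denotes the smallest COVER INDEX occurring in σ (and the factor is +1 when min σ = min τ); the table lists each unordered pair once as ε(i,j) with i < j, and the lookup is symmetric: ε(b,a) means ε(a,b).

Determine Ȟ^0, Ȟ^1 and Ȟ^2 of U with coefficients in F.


Ȟ^0 ≅ Z/2,  Ȟ^1 ≅ Z/2,  Ȟ^2 ≅ Z/2

nerve simplices:
  A12={p12,p17,p21} A13={p17,p29,p33} A14={p3,p29,p31} A15={p3,p22,p23} A16={p21,p23,p30} A23={p14,p17,p25} A24={p4,p8,p16} A25={p7,p8,p14} A26={p4,p21,p28} A34={p9,p15,p29} A35={p1,p13,p14} A36={p1,p15,p20} A45={p3,p8,p18} A46={p4,p6,p15} A56={p1,p23,p34}
  A123={p17} A126={p21} A134={p29} A145={p3} A156={p23} A235={p14} A245={p8} A246={p4} A346={p15} A356={p1}
C dims 6,15,10; δ0: rk_F2 5; δ1: rk_F2 9
degree 0: 6−5−0 = 1 → Ȟ^0 ≅ Z/2
degree 1: 15−9−5 = 1 → Ȟ^1 ≅ Z/2
degree 2: 10−0−9 = 1 → Ȟ^2 ≅ Z/2


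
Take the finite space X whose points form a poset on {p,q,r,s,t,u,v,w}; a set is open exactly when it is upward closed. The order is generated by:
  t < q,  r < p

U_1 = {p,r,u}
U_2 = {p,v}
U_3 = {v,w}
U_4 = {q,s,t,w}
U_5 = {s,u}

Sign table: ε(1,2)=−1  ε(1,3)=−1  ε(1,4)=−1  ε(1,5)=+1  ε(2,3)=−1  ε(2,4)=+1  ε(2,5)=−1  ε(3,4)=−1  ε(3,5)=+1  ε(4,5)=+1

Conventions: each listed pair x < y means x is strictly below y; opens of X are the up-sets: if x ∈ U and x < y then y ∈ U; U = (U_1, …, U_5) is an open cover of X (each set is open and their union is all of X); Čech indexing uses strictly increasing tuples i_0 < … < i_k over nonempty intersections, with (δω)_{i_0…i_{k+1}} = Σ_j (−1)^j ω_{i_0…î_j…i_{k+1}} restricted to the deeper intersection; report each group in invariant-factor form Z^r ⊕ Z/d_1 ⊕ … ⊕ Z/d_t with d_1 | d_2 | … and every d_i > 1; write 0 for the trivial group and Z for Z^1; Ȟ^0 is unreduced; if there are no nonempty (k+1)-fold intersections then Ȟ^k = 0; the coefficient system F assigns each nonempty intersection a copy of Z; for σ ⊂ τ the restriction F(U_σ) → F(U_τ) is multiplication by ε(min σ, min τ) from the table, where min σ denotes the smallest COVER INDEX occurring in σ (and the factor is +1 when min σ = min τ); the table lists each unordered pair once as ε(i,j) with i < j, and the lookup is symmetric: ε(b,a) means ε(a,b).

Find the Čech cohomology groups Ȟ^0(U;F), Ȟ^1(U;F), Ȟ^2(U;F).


Ȟ^0 = 0, Ȟ^1 = Z/2, Ȟ^2 = 0

intersection data:
  U12={p} U15={u} U23={v} U34={w} U45={s}
C dims 5,5; δ0: rk 5, SNF 1^4·2
Ȟ^0 = (5 − 5) − 0 = 0, so Ȟ^0 ≅ 0
Ȟ^1 = (5 − 0) − 5 = 0 plus torsion [2], so Ȟ^1 ≅ Z/2
Ȟ^2 = (0 − 0) − 0 = 0, so Ȟ^2 ≅ 0


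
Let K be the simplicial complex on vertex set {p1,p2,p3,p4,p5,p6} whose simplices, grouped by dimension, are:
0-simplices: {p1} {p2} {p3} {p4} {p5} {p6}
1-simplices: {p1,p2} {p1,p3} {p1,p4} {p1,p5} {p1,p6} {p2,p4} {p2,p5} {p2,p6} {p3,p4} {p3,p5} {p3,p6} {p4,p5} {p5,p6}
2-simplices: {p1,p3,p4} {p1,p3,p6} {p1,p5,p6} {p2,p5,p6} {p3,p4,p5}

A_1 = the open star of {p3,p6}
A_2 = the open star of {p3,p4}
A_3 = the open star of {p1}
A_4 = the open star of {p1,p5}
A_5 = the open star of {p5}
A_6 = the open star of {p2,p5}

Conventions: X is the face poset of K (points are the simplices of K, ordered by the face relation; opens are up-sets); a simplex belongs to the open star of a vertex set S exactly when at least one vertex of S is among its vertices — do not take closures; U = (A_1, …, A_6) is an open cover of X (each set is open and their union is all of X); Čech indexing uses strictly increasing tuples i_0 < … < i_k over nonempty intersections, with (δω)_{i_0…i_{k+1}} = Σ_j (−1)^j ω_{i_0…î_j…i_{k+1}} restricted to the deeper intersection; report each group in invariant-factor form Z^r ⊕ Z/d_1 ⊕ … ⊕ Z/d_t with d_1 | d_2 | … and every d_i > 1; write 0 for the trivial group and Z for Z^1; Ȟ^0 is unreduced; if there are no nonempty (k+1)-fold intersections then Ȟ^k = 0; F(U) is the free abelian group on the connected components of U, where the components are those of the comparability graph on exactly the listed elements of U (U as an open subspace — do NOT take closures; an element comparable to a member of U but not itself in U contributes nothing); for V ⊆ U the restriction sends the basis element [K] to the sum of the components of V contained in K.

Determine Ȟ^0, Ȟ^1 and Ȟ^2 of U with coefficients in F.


nonempty intersections:
  A1={{p3},{p6},{p1,p3},{p1,p6},{p2,p6},{p3,p4},{p3,p5},{p3,p6},{p5,p6},{p1,p3,p4},{p1,p3,p6},{p1,p5,p6},{p2,p5,p6},{p3,p4,p5}} A2={{p3},{p4},{p1,p3},{p1,p4},{p2,p4},{p3,p4},{p3,p5},{p3,p6},{p4,p5},{p1,p3,p4},{p1,p3,p6},{p3,p4,p5}} A3={{p1},{p1,p2},{p1,p3},{p1,p4},{p1,p5},{p1,p6},{p1,p3,p4},{p1,p3,p6},{p1,p5,p6}} A4={{p1},{p5},{p1,p2},{p1,p3},{p1,p4},{p1,p5},{p1,p6},{p2,p5},{p3,p5},{p4,p5},{p5,p6},{p1,p3,p4},{p1,p3,p6},{p1,p5,p6},{p2,p5,p6},{p3,p4,p5}} A5={{p5},{p1,p5},{p2,p5},{p3,p5},{p4,p5},{p5,p6},{p1,p5,p6},{p2,p5,p6},{p3,p4,p5}} A6={{p2},{p5},{p1,p2},{p1,p5},{p2,p4},{p2,p5},{p2,p6},{p3,p5},{p4,p5},{p5,p6},{p1,p5,p6},{p2,p5,p6},{p3,p4,p5}}
  A12={{p3},{p1,p3},{p3,p4},{p3,p5},{p3,p6},{p1,p3,p4},{p1,p3,p6},{p3,p4,p5}} A13={{p1,p3},{p1,p6},{p1,p3,p4},{p1,p3,p6},{p1,p5,p6}} A14={{p1,p3},{p1,p6},{p3,p5},{p5,p6},{p1,p3,p4},{p1,p3,p6},{p1,p5,p6},{p2,p5,p6},{p3,p4,p5}} A15={{p3,p5},{p5,p6},{p1,p5,p6},{p2,p5,p6},{p3,p4,p5}} A16={{p2,p6},{p3,p5},{p5,p6},{p1,p5,p6},{p2,p5,p6},{p3,p4,p5}} A23={{p1,p3},{p1,p4},{p1,p3,p4},{p1,p3,p6}} A24={{p1,p3},{p1,p4},{p3,p5},{p4,p5},{p1,p3,p4},{p1,p3,p6},{p3,p4,p5}} A25={{p3,p5},{p4,p5},{p3,p4,p5}} A26={{p2,p4},{p3,p5},{p4,p5},{p3,p4,p5}} A34={{p1},{p1,p2},{p1,p3},{p1,p4},{p1,p5},{p1,p6},{p1,p3,p4},{p1,p3,p6},{p1,p5,p6}} A35={{p1,p5},{p1,p5,p6}} A36={{p1,p2},{p1,p5},{p1,p5,p6}} A45={{p5},{p1,p5},{p2,p5},{p3,p5},{p4,p5},{p5,p6},{p1,p5,p6},{p2,p5,p6},{p3,p4,p5}} A46={{p5},{p1,p2},{p1,p5},{p2,p5},{p3,p5},{p4,p5},{p5,p6},{p1,p5,p6},{p2,p5,p6},{p3,p4,p5}} A56={{p5},{p1,p5},{p2,p5},{p3,p5},{p4,p5},{p5,p6},{p1,p5,p6},{p2,p5,p6},{p3,p4,p5}}
  A123={{p1,p3},{p1,p3,p4},{p1,p3,p6}} A124={{p1,p3},{p3,p5},{p1,p3,p4},{p1,p3,p6},{p3,p4,p5}} A125={{p3,p5},{p3,p4,p5}} A126={{p3,p5},{p3,p4,p5}} A134={{p1,p3},{p1,p6},{p1,p3,p4},{p1,p3,p6},{p1,p5,p6}} A135={{p1,p5,p6}} A136={{p1,p5,p6}} A145={{p3,p5},{p5,p6},{p1,p5,p6},{p2,p5,p6},{p3,p4,p5}} A146={{p3,p5},{p5,p6},{p1,p5,p6},{p2,p5,p6},{p3,p4,p5}} A156={{p3,p5},{p5,p6},{p1,p5,p6},{p2,p5,p6},{p3,p4,p5}} A234={{p1,p3},{p1,p4},{p1,p3,p4},{p1,p3,p6}} A245={{p3,p5},{p4,p5},{p3,p4,p5}} A246={{p3,p5},{p4,p5},{p3,p4,p5}} A256={{p3,p5},{p4,p5},{p3,p4,p5}} A345={{p1,p5},{p1,p5,p6}} A346={{p1,p2},{p1,p5},{p1,p5,p6}} A356={{p1,p5},{p1,p5,p6}} A456={{p5},{p1,p5},{p2,p5},{p3,p5},{p4,p5},{p5,p6},{p1,p5,p6},{p2,p5,p6},{p3,p4,p5}}
  A1234={{p1,p3},{p1,p3,p4},{p1,p3,p6}} A1245={{p3,p5},{p3,p4,p5}} A1246={{p3,p5},{p3,p4,p5}} A1256={{p3,p5},{p3,p4,p5}} A1345={{p1,p5,p6}} A1346={{p1,p5,p6}} A1356={{p1,p5,p6}} A1456={{p3,p5},{p5,p6},{p1,p5,p6},{p2,p5,p6},{p3,p4,p5}} A2456={{p3,p5},{p4,p5},{p3,p4,p5}} A3456={{p1,p5},{p1,p5,p6}}
  A12456={{p3,p5},{p3,p4,p5}} A13456={{p1,p5,p6}}
components per intersection:
  A1: {{p3},{p6},{p1,p3},{p1,p6},{p2,p6},{p3,p4},{p3,p5},{p3,p6},{p5,p6},{p1,p3,p4},{p1,p3,p6},{p1,p5,p6},{p2,p5,p6},{p3,p4,p5}}
  A2: {{p3},{p4},{p1,p3},{p1,p4},{p2,p4},{p3,p4},{p3,p5},{p3,p6},{p4,p5},{p1,p3,p4},{p1,p3,p6},{p3,p4,p5}}
  A3: {{p1},{p1,p2},{p1,p3},{p1,p4},{p1,p5},{p1,p6},{p1,p3,p4},{p1,p3,p6},{p1,p5,p6}}
  A4: {{p1},{p5},{p1,p2},{p1,p3},{p1,p4},{p1,p5},{p1,p6},{p2,p5},{p3,p5},{p4,p5},{p5,p6},{p1,p3,p4},{p1,p3,p6},{p1,p5,p6},{p2,p5,p6},{p3,p4,p5}}
  A5: {{p5},{p1,p5},{p2,p5},{p3,p5},{p4,p5},{p5,p6},{p1,p5,p6},{p2,p5,p6},{p3,p4,p5}}
  A6: {{p2},{p5},{p1,p2},{p1,p5},{p2,p4},{p2,p5},{p2,p6},{p3,p5},{p4,p5},{p5,p6},{p1,p5,p6},{p2,p5,p6},{p3,p4,p5}}
  A12: {{p3},{p1,p3},{p3,p4},{p3,p5},{p3,p6},{p1,p3,p4},{p1,p3,p6},{p3,p4,p5}}
  A13: {{p1,p3},{p1,p6},{p1,p3,p4},{p1,p3,p6},{p1,p5,p6}}
  A14: {{p1,p3},{p1,p6},{p5,p6},{p1,p3,p4},{p1,p3,p6},{p1,p5,p6},{p2,p5,p6}} {{p3,p5},{p3,p4,p5}}
  A15: {{p3,p5},{p3,p4,p5}} {{p5,p6},{p1,p5,p6},{p2,p5,p6}}
  A16: {{p2,p6},{p5,p6},{p1,p5,p6},{p2,p5,p6}} {{p3,p5},{p3,p4,p5}}
  A23: {{p1,p3},{p1,p4},{p1,p3,p4},{p1,p3,p6}}
  A24: {{p1,p3},{p1,p4},{p1,p3,p4},{p1,p3,p6}} {{p3,p5},{p4,p5},{p3,p4,p5}}
  A25: {{p3,p5},{p4,p5},{p3,p4,p5}}
  A26: {{p2,p4}} {{p3,p5},{p4,p5},{p3,p4,p5}}
  A34: {{p1},{p1,p2},{p1,p3},{p1,p4},{p1,p5},{p1,p6},{p1,p3,p4},{p1,p3,p6},{p1,p5,p6}}
  A35: {{p1,p5},{p1,p5,p6}}
  A36: {{p1,p2}} {{p1,p5},{p1,p5,p6}}
  A45: {{p5},{p1,p5},{p2,p5},{p3,p5},{p4,p5},{p5,p6},{p1,p5,p6},{p2,p5,p6},{p3,p4,p5}}
  A46: {{p5},{p1,p5},{p2,p5},{p3,p5},{p4,p5},{p5,p6},{p1,p5,p6},{p2,p5,p6},{p3,p4,p5}} {{p1,p2}}
  A56: {{p5},{p1,p5},{p2,p5},{p3,p5},{p4,p5},{p5,p6},{p1,p5,p6},{p2,p5,p6},{p3,p4,p5}}
  A123: {{p1,p3},{p1,p3,p4},{p1,p3,p6}}
  A124: {{p1,p3},{p1,p3,p4},{p1,p3,p6}} {{p3,p5},{p3,p4,p5}}
  A125: {{p3,p5},{p3,p4,p5}}
  A126: {{p3,p5},{p3,p4,p5}}
  A134: {{p1,p3},{p1,p6},{p1,p3,p4},{p1,p3,p6},{p1,p5,p6}}
  A135: {{p1,p5,p6}}
  A136: {{p1,p5,p6}}
  A145: {{p3,p5},{p3,p4,p5}} {{p5,p6},{p1,p5,p6},{p2,p5,p6}}
  A146: {{p3,p5},{p3,p4,p5}} {{p5,p6},{p1,p5,p6},{p2,p5,p6}}
  A156: {{p3,p5},{p3,p4,p5}} {{p5,p6},{p1,p5,p6},{p2,p5,p6}}
  A234: {{p1,p3},{p1,p4},{p1,p3,p4},{p1,p3,p6}}
  A245: {{p3,p5},{p4,p5},{p3,p4,p5}}
  A246: {{p3,p5},{p4,p5},{p3,p4,p5}}
  A256: {{p3,p5},{p4,p5},{p3,p4,p5}}
  A345: {{p1,p5},{p1,p5,p6}}
  A346: {{p1,p2}} {{p1,p5},{p1,p5,p6}}
  A356: {{p1,p5},{p1,p5,p6}}
  A456: {{p5},{p1,p5},{p2,p5},{p3,p5},{p4,p5},{p5,p6},{p1,p5,p6},{p2,p5,p6},{p3,p4,p5}}
  A1234: {{p1,p3},{p1,p3,p4},{p1,p3,p6}}
  A1245: {{p3,p5},{p3,p4,p5}}
  A1246: {{p3,p5},{p3,p4,p5}}
  A1256: {{p3,p5},{p3,p4,p5}}
  A1345: {{p1,p5,p6}}
  A1346: {{p1,p5,p6}}
  A1356: {{p1,p5,p6}}
  A1456: {{p3,p5},{p3,p4,p5}} {{p5,p6},{p1,p5,p6},{p2,p5,p6}}
  A2456: {{p3,p5},{p4,p5},{p3,p4,p5}}
  A3456: {{p1,p5},{p1,p5,p6}}
  A12456: {{p3,p5},{p3,p4,p5}}
  A13456: {{p1,p5,p6}}
C dims 6,22,23,11; δ0: rk 5, SNF 1^5; δ1: rk 14, SNF 1^14; δ2: rk 9, SNF 1^9
Ȟ^0: (6−5)−0=1 ⇒ Z
Ȟ^1: (22−14)−5=3 ⇒ Z^3
Ȟ^2: (23−9)−14=0 ⇒ 0

Ȟ^0 ≅ Z; Ȟ^1 ≅ Z^3; Ȟ^2 ≅ 0


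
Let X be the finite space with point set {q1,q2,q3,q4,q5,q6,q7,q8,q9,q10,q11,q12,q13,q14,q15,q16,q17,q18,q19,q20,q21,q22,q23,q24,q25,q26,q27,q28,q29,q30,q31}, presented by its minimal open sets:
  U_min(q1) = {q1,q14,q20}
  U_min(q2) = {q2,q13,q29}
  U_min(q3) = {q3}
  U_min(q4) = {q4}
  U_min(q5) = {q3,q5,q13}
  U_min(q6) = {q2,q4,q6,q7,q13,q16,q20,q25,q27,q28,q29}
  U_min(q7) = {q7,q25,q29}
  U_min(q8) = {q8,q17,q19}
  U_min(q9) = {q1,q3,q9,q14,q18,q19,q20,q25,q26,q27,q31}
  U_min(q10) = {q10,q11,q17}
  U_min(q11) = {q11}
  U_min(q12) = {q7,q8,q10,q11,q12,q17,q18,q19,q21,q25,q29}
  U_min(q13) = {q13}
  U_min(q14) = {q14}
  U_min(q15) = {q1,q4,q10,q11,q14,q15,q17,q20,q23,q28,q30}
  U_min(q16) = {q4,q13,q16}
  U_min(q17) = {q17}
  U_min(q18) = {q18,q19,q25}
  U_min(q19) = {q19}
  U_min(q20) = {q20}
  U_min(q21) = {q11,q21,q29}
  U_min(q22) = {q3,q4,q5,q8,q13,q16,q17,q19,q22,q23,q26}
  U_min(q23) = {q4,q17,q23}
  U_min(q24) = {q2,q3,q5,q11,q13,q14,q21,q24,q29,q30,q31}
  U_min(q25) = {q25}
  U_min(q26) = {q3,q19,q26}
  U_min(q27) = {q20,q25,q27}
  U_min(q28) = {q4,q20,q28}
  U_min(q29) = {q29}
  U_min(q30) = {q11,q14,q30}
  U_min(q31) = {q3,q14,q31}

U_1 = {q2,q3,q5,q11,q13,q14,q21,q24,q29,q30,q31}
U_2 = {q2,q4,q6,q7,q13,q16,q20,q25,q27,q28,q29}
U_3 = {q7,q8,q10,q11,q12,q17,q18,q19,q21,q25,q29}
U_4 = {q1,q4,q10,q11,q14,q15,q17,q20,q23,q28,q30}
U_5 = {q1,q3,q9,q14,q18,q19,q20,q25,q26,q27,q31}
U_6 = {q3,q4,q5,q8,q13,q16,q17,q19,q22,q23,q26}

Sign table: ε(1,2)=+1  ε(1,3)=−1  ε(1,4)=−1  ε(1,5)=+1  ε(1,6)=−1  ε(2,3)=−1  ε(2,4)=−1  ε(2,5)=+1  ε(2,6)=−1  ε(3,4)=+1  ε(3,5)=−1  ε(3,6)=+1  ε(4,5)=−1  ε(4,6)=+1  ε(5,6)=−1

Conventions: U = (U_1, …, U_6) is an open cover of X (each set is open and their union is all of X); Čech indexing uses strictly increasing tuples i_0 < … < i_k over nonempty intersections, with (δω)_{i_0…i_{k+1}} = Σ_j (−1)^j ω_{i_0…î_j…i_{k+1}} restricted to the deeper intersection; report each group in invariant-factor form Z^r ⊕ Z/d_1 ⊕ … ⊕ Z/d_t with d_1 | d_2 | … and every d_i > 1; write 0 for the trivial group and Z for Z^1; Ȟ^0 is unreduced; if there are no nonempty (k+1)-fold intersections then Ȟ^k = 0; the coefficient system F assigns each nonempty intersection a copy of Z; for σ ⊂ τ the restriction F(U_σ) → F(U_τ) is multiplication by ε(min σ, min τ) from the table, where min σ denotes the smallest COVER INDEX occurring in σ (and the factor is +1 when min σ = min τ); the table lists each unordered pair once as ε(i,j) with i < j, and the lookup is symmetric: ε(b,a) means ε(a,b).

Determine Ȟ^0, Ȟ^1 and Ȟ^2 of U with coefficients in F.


nerve simplices:
  U12={q2,q13,q29} U13={q11,q21,q29} U14={q11,q14,q30} U15={q3,q14,q31} U16={q3,q5,q13} U23={q7,q25,q29} U24={q4,q20,q28} U25={q20,q25,q27} U26={q4,q13,q16} U34={q10,q11,q17} U35={q18,q19,q25} U36={q8,q17,q19} U45={q1,q14,q20} U46={q4,q17,q23} U56={q3,q19,q26}
  U123={q29} U126={q13} U134={q11} U145={q14} U156={q3} U235={q25} U245={q20} U246={q4} U346={q17} U356={q19}
C dims 6,15,10; δ0: rk 5, SNF 1^5; δ1: rk 10, SNF 1^9·2
degree 0: 6−5−0 = 1 → Ȟ^0 ≅ Z
degree 1: 15−10−5 = 0 → Ȟ^1 ≅ 0
degree 2: 10−0−10 = 0 plus torsion [2] → Ȟ^2 ≅ Z/2

Ȟ^0 = Z; Ȟ^1 = 0; Ȟ^2 = Z/2


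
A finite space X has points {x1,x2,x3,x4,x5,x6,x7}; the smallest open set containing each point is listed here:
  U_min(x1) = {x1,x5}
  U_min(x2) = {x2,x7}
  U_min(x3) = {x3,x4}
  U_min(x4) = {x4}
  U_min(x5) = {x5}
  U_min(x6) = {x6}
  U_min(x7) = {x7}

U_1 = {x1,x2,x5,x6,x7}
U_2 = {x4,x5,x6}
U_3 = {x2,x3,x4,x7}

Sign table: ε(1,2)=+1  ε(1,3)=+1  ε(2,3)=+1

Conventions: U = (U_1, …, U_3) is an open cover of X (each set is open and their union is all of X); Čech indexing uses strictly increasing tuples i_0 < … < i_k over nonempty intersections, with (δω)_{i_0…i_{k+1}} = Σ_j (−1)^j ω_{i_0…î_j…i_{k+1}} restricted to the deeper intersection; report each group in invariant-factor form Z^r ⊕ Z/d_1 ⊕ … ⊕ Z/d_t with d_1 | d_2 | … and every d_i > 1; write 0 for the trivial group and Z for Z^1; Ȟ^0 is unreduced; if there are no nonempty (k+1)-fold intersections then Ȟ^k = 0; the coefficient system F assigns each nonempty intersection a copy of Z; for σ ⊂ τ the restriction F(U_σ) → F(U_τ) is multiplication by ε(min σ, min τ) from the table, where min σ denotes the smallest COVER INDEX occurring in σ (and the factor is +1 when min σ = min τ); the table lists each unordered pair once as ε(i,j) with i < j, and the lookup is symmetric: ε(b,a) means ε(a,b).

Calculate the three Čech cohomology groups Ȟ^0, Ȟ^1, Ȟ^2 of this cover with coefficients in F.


Ȟ^0(U;F) ≅ Z,  Ȟ^1(U;F) ≅ Z,  Ȟ^2(U;F) ≅ 0

intersection data:
  U12={x5,x6} U13={x2,x7} U23={x4}
C dims 3,3; δ0: rk 2, SNF 1^2
Ȟ^0 = (3 − 2) − 0 = 1, so Ȟ^0 ≅ Z
Ȟ^1 = (3 − 0) − 2 = 1, so Ȟ^1 ≅ Z
Ȟ^2 = (0 − 0) − 0 = 0, so Ȟ^2 ≅ 0


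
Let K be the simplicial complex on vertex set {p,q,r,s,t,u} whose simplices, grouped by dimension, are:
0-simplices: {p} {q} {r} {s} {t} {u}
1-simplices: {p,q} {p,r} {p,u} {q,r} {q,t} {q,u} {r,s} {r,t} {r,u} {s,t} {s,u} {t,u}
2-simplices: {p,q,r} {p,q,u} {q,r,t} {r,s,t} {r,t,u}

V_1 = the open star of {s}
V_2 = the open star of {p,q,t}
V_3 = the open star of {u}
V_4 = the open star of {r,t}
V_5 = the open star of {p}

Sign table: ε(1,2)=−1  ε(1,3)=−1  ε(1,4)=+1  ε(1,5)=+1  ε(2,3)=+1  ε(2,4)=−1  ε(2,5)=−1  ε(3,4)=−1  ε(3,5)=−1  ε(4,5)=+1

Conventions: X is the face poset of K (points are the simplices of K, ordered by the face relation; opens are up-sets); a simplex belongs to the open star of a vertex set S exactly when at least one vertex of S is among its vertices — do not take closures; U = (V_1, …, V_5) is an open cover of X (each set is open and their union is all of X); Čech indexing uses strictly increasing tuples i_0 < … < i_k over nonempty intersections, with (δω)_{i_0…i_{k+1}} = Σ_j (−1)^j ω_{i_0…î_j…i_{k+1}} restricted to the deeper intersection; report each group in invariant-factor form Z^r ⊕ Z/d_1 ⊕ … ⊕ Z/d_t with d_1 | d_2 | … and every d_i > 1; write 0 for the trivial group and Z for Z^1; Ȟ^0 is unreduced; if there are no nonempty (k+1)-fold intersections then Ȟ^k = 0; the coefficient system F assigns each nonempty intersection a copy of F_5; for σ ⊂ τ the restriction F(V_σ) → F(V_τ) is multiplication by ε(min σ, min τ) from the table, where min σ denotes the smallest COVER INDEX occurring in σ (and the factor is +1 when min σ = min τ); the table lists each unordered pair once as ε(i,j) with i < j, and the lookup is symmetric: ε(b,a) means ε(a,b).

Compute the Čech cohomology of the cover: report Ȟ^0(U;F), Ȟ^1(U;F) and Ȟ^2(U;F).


Ȟ^0 ≅ Z/5,  Ȟ^1 ≅ Z/5,  Ȟ^2 ≅ 0

cover nerve:
  V1={{s},{r,s},{s,t},{s,u},{r,s,t}} V2={{p},{q},{t},{p,q},{p,r},{p,u},{q,r},{q,t},{q,u},{r,t},{s,t},{t,u},{p,q,r},{p,q,u},{q,r,t},{r,s,t},{r,t,u}} V3={{u},{p,u},{q,u},{r,u},{s,u},{t,u},{p,q,u},{r,t,u}} V4={{r},{t},{p,r},{q,r},{q,t},{r,s},{r,t},{r,u},{s,t},{t,u},{p,q,r},{q,r,t},{r,s,t},{r,t,u}} V5={{p},{p,q},{p,r},{p,u},{p,q,r},{p,q,u}}
  V12={{s,t},{r,s,t}} V13={{s,u}} V14={{r,s},{s,t},{r,s,t}} V23={{p,u},{q,u},{t,u},{p,q,u},{r,t,u}} V24={{t},{p,r},{q,r},{q,t},{r,t},{s,t},{t,u},{p,q,r},{q,r,t},{r,s,t},{r,t,u}} V25={{p},{p,q},{p,r},{p,u},{p,q,r},{p,q,u}} V34={{r,u},{t,u},{r,t,u}} V35={{p,u},{p,q,u}} V45={{p,r},{p,q,r}}
  V124={{s,t},{r,s,t}} V234={{t,u},{r,t,u}} V235={{p,u},{p,q,u}} V245={{p,r},{p,q,r}}
C dims 5,9,4; δ0: rk_F5 4; δ1: rk_F5 4
Ȟ^0: (5−4)−0=1 ⇒ Z/5
Ȟ^1: (9−4)−4=1 ⇒ Z/5
Ȟ^2: (4−0)−4=0 ⇒ 0


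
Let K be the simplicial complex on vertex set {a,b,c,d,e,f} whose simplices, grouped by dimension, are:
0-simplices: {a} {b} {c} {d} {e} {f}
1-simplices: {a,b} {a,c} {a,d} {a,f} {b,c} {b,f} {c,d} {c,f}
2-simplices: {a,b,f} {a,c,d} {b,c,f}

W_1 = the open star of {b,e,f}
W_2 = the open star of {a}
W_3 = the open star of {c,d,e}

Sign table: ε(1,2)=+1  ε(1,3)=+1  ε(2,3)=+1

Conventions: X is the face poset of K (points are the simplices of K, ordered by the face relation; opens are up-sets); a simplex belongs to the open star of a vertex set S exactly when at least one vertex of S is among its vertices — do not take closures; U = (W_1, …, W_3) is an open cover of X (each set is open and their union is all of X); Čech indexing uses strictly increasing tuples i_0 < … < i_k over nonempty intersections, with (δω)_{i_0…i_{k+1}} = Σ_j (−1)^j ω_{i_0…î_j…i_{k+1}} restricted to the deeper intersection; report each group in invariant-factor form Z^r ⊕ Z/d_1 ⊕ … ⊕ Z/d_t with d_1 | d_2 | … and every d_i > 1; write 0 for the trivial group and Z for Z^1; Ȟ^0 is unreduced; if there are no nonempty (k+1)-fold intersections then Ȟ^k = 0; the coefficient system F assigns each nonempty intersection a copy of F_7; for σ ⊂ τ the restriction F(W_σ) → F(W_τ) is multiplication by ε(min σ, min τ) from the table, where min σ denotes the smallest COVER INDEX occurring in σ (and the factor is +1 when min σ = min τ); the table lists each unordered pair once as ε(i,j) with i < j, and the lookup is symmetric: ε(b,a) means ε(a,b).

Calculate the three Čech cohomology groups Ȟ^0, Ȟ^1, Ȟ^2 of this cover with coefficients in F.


nonempty intersections:
  W1={{b},{e},{f},{a,b},{a,f},{b,c},{b,f},{c,f},{a,b,f},{b,c,f}} W2={{a},{a,b},{a,c},{a,d},{a,f},{a,b,f},{a,c,d}} W3={{c},{d},{e},{a,c},{a,d},{b,c},{c,d},{c,f},{a,c,d},{b,c,f}}
  W12={{a,b},{a,f},{a,b,f}} W13={{e},{b,c},{c,f},{b,c,f}} W23={{a,c},{a,d},{a,c,d}}
C dims 3,3; δ0: rk_F7 2
Ȟ^0: (3−2)−0=1 ⇒ Z/7
Ȟ^1: (3−0)−2=1 ⇒ Z/7
Ȟ^2: (0−0)−0=0 ⇒ 0

Ȟ^0 = Z/7, Ȟ^1 = Z/7 and Ȟ^2 = 0


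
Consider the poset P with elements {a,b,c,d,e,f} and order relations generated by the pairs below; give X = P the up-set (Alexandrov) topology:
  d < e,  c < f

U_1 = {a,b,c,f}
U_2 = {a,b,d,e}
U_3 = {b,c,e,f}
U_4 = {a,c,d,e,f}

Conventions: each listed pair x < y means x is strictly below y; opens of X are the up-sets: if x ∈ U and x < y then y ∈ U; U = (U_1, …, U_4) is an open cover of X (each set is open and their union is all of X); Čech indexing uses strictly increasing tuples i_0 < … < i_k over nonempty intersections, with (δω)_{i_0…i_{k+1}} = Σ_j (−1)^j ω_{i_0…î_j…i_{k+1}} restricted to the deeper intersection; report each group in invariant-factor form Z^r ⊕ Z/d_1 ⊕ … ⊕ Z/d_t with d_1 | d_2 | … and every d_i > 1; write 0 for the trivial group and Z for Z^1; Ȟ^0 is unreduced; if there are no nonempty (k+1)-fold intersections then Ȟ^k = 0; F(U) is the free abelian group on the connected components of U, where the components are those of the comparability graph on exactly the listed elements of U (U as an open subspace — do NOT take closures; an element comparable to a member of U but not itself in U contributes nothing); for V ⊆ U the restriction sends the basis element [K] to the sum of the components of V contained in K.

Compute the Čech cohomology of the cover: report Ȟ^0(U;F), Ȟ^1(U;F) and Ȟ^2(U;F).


Ȟ^0(U;F) ≅ Z^4; Ȟ^1(U;F) ≅ 0; Ȟ^2(U;F) ≅ 0

nerve of the cover:
  U12={a,b} U13={b,c,f} U14={a,c,f} U23={b,e} U24={a,d,e} U34={c,e,f}
  U123={b} U124={a} U134={c,f} U234={e}
components per intersection:
  U1: {a} {b} {c,f}
  U2: {a} {b} {d,e}
  U3: {b} {c,f} {e}
  U4: {a} {c,f} {d,e}
  U12: {a} {b}
  U13: {b} {c,f}
  U14: {a} {c,f}
  U23: {b} {e}
  U24: {a} {d,e}
  U34: {c,f} {e}
  U123: {b}
  U124: {a}
  U134: {c,f}
  U234: {e}
C dims 12,12,4; δ0: rk 8, SNF 1^8; δ1: rk 4, SNF 1^4
Ȟ^0 = (12 − 8) − 0 = 4, so Ȟ^0 ≅ Z^4
Ȟ^1 = (12 − 4) − 8 = 0, so Ȟ^1 ≅ 0
Ȟ^2 = (4 − 0) − 4 = 0, so Ȟ^2 ≅ 0


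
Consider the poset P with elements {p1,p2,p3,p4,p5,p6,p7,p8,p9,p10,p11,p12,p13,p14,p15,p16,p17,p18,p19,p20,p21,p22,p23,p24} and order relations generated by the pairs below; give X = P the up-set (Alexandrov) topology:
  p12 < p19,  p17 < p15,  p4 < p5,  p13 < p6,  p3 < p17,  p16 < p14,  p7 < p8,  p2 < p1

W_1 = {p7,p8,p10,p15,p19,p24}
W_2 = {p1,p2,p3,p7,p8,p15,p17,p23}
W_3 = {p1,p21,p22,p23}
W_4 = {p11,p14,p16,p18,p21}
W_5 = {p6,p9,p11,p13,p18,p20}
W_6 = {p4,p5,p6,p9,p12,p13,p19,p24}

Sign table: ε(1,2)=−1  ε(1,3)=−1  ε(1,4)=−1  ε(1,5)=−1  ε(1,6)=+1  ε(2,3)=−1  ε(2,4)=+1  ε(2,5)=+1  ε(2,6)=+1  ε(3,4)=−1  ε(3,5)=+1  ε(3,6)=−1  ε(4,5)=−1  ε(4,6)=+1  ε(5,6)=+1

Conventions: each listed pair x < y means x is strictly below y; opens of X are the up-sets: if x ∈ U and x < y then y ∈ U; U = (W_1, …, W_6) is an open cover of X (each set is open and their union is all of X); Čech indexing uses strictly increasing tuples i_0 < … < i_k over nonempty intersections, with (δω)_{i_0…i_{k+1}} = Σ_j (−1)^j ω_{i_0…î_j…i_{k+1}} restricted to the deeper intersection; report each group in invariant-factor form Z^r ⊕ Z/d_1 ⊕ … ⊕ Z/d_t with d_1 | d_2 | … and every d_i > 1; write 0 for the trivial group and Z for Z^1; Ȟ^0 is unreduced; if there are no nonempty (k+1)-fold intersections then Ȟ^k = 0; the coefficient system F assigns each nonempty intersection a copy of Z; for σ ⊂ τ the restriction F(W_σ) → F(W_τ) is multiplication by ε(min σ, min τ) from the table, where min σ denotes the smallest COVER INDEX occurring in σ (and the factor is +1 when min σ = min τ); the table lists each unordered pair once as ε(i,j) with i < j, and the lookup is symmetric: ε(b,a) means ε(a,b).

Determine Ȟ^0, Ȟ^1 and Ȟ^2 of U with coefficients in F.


Ȟ^0(U;F) ≅ Z,  Ȟ^1(U;F) ≅ Z,  Ȟ^2(U;F) ≅ 0

nerve of the cover:
  W12={p7,p8,p15} W16={p19,p24} W23={p1,p23} W34={p21} W45={p11,p18} W56={p6,p9,p13}
C dims 6,6; δ0: rk 5, SNF 1^5
Ȟ^0 = (6 − 5) − 0 = 1, so Ȟ^0 ≅ Z
Ȟ^1 = (6 − 0) − 5 = 1, so Ȟ^1 ≅ Z
Ȟ^2 = (0 − 0) − 0 = 0, so Ȟ^2 ≅ 0


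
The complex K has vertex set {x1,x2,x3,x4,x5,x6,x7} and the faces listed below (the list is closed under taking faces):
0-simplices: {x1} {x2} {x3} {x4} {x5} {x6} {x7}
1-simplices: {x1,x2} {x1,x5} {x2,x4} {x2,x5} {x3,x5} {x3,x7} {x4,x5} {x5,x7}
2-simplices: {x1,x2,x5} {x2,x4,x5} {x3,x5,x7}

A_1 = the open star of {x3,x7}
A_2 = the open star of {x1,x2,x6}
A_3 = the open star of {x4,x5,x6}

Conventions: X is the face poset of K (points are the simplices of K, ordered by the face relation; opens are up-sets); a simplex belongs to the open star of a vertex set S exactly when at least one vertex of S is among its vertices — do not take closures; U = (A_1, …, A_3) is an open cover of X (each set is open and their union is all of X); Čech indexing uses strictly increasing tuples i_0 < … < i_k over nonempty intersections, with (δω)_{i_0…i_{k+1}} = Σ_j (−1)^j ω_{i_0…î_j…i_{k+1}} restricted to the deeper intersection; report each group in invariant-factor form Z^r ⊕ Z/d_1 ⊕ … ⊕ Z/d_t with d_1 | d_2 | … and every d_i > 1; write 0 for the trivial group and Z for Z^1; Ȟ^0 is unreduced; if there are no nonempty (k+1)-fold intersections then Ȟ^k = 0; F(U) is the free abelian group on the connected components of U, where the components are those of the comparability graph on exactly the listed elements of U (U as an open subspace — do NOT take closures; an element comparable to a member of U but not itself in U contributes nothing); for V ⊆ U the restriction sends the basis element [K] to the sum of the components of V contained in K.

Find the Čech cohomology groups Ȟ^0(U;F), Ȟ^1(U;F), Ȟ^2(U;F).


Ȟ^0(U;F) ≅ Z^2,  Ȟ^1(U;F) ≅ 0,  Ȟ^2(U;F) ≅ 0

intersection data:
  A1={{x3},{x7},{x3,x5},{x3,x7},{x5,x7},{x3,x5,x7}} A2={{x1},{x2},{x6},{x1,x2},{x1,x5},{x2,x4},{x2,x5},{x1,x2,x5},{x2,x4,x5}} A3={{x4},{x5},{x6},{x1,x5},{x2,x4},{x2,x5},{x3,x5},{x4,x5},{x5,x7},{x1,x2,x5},{x2,x4,x5},{x3,x5,x7}}
  A13={{x3,x5},{x5,x7},{x3,x5,x7}} A23={{x6},{x1,x5},{x2,x4},{x2,x5},{x1,x2,x5},{x2,x4,x5}}
components per intersection:
  A1: {{x3},{x7},{x3,x5},{x3,x7},{x5,x7},{x3,x5,x7}}
  A2: {{x1},{x2},{x1,x2},{x1,x5},{x2,x4},{x2,x5},{x1,x2,x5},{x2,x4,x5}} {{x6}}
  A3: {{x4},{x5},{x1,x5},{x2,x4},{x2,x5},{x3,x5},{x4,x5},{x5,x7},{x1,x2,x5},{x2,x4,x5},{x3,x5,x7}} {{x6}}
  A13: {{x3,x5},{x5,x7},{x3,x5,x7}}
  A23: {{x6}} {{x1,x5},{x2,x4},{x2,x5},{x1,x2,x5},{x2,x4,x5}}
C dims 5,3; δ0: rk 3, SNF 1^3
Ȟ^0 = (5 − 3) − 0 = 2, so Ȟ^0 ≅ Z^2
Ȟ^1 = (3 − 0) − 3 = 0, so Ȟ^1 ≅ 0
Ȟ^2 = (0 − 0) − 0 = 0, so Ȟ^2 ≅ 0


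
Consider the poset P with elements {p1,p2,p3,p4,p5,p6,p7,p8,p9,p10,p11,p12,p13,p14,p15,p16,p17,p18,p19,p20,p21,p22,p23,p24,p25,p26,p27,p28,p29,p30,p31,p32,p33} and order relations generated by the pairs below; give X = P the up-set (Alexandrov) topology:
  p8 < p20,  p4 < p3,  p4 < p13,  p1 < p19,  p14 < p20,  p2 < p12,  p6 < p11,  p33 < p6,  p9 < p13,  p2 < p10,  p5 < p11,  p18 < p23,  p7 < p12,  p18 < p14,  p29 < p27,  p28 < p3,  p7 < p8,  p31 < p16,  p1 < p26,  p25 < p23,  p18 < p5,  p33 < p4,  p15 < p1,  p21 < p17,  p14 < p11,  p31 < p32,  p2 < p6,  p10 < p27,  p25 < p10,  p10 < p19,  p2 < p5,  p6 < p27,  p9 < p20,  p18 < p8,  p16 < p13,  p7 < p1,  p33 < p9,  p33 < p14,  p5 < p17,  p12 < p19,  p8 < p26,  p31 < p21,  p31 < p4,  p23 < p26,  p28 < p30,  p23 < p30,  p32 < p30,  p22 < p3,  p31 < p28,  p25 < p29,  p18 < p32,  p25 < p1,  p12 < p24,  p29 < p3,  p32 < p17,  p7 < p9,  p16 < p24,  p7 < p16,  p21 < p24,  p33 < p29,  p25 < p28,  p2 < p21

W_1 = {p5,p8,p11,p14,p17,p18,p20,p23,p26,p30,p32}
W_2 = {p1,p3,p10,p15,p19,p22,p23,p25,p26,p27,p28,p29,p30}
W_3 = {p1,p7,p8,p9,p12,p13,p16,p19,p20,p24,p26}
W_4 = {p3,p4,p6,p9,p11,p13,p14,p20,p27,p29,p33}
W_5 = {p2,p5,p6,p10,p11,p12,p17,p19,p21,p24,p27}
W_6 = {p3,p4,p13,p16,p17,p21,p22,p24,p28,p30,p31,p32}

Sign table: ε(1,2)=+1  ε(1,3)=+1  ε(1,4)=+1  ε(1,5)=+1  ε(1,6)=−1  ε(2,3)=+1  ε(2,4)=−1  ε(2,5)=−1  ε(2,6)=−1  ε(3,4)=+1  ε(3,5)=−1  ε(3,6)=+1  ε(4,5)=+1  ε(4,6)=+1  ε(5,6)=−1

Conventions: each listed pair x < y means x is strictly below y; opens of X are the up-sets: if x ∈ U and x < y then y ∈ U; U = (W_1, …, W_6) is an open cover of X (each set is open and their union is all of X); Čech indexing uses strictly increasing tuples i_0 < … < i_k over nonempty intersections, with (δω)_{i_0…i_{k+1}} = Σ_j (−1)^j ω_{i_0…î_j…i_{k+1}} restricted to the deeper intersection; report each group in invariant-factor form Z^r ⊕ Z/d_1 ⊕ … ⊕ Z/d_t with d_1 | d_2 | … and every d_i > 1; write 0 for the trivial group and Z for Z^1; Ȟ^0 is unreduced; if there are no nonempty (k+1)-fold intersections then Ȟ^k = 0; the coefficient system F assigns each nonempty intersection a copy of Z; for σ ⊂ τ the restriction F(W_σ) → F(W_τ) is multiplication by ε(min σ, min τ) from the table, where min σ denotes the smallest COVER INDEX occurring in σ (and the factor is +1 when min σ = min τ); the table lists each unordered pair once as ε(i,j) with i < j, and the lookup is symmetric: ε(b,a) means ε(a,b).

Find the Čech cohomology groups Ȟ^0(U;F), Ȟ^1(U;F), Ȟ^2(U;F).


cover nerve:
  W12={p23,p26,p30} W13={p8,p20,p26} W14={p11,p14,p20} W15={p5,p11,p17} W16={p17,p30,p32} W23={p1,p19,p26} W24={p3,p27,p29} W25={p10,p19,p27} W26={p3,p22,p28,p30} W34={p9,p13,p20} W35={p12,p19,p24} W36={p13,p16,p24} W45={p6,p11,p27} W46={p3,p4,p13} W56={p17,p21,p24}
  W123={p26} W126={p30} W134={p20} W145={p11} W156={p17} W235={p19} W245={p27} W246={p3} W346={p13} W356={p24}
C dims 6,15,10; δ0: rk 6, SNF 1^5·2; δ1: rk 9, SNF 1^9
Ȟ^0: (6−6)−0=0 ⇒ 0
Ȟ^1: (15−9)−6=0 plus torsion [2] ⇒ Z/2
Ȟ^2: (10−0)−9=1 ⇒ Z

Ȟ^0 = 0,  Ȟ^1 = Z/2,  Ȟ^2 = Z


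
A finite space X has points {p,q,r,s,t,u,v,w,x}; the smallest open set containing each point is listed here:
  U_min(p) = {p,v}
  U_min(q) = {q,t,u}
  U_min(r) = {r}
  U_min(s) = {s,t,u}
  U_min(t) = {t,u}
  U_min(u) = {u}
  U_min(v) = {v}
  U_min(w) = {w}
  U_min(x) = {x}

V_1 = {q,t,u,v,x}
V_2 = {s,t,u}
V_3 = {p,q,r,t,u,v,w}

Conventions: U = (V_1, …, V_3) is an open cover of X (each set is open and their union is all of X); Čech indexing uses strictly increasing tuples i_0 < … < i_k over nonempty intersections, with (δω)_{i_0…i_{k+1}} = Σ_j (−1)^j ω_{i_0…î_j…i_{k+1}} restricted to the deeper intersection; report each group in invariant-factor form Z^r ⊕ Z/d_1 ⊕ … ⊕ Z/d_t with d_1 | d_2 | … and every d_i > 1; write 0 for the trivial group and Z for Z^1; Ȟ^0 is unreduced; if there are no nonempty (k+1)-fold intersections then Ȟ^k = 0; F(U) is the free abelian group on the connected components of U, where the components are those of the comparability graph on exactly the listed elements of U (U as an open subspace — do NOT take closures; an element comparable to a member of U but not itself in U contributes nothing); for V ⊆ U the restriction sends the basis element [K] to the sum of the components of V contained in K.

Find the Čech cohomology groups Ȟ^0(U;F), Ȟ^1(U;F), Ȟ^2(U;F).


intersection data:
  V12={t,u} V13={q,t,u,v} V23={t,u}
  V123={t,u}
components per intersection:
  V1: {q,t,u} {v} {x}
  V2: {s,t,u}
  V3: {p,v} {q,t,u} {r} {w}
  V12: {t,u}
  V13: {q,t,u} {v}
  V23: {t,u}
  V123: {t,u}
C dims 8,4,1; δ0: rk 3, SNF 1^3; δ1: rk 1, SNF 1^1
Ȟ^0 = (8 − 3) − 0 = 5, so Ȟ^0 ≅ Z^5
Ȟ^1 = (4 − 1) − 3 = 0, so Ȟ^1 ≅ 0
Ȟ^2 = (1 − 0) − 1 = 0, so Ȟ^2 ≅ 0

Ȟ^0(U;F) ≅ Z^5, Ȟ^1(U;F) ≅ 0 and Ȟ^2(U;F) ≅ 0


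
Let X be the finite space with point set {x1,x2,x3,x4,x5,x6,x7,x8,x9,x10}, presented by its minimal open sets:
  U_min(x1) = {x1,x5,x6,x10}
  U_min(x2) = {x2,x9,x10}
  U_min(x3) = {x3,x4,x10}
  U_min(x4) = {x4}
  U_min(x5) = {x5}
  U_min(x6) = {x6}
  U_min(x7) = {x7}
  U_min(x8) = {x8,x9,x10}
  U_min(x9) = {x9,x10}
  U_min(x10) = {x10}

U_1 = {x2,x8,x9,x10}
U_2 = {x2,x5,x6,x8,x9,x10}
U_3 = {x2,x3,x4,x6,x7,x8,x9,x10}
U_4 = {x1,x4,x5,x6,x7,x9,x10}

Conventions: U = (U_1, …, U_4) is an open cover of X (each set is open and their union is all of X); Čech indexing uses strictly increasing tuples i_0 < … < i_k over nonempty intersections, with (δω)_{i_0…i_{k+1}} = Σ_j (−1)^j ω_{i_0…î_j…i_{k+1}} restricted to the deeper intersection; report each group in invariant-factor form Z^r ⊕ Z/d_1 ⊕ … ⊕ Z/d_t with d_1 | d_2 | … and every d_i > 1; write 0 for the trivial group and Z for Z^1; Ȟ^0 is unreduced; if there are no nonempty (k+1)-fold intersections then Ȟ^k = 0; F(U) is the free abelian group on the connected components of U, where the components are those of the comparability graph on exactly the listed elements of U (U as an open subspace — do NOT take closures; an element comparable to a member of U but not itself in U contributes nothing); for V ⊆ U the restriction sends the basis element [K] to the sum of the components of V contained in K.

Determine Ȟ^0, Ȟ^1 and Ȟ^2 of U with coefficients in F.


nonempty intersections:
  U12={x2,x8,x9,x10} U13={x2,x8,x9,x10} U14={x9,x10} U23={x2,x6,x8,x9,x10} U24={x5,x6,x9,x10} U34={x4,x6,x7,x9,x10}
  U123={x2,x8,x9,x10} U124={x9,x10} U134={x9,x10} U234={x6,x9,x10}
  U1234={x9,x10}
components per intersection:
  U1: {x2,x8,x9,x10}
  U2: {x2,x8,x9,x10} {x5} {x6}
  U3: {x2,x3,x4,x8,x9,x10} {x6} {x7}
  U4: {x1,x5,x6,x9,x10} {x4} {x7}
  U12: {x2,x8,x9,x10}
  U13: {x2,x8,x9,x10}
  U14: {x9,x10}
  U23: {x2,x8,x9,x10} {x6}
  U24: {x5} {x6} {x9,x10}
  U34: {x4} {x6} {x7} {x9,x10}
  U123: {x2,x8,x9,x10}
  U124: {x9,x10}
  U134: {x9,x10}
  U234: {x6} {x9,x10}
  U1234: {x9,x10}
C dims 10,12,5,1; δ0: rk 8, SNF 1^8; δ1: rk 4, SNF 1^4; δ2: rk 1, SNF 1^1
Ȟ^0: (10−8)−0=2 ⇒ Z^2
Ȟ^1: (12−4)−8=0 ⇒ 0
Ȟ^2: (5−1)−4=0 ⇒ 0

Ȟ^0(U;F) ≅ Z^2,  Ȟ^1(U;F) ≅ 0,  Ȟ^2(U;F) ≅ 0


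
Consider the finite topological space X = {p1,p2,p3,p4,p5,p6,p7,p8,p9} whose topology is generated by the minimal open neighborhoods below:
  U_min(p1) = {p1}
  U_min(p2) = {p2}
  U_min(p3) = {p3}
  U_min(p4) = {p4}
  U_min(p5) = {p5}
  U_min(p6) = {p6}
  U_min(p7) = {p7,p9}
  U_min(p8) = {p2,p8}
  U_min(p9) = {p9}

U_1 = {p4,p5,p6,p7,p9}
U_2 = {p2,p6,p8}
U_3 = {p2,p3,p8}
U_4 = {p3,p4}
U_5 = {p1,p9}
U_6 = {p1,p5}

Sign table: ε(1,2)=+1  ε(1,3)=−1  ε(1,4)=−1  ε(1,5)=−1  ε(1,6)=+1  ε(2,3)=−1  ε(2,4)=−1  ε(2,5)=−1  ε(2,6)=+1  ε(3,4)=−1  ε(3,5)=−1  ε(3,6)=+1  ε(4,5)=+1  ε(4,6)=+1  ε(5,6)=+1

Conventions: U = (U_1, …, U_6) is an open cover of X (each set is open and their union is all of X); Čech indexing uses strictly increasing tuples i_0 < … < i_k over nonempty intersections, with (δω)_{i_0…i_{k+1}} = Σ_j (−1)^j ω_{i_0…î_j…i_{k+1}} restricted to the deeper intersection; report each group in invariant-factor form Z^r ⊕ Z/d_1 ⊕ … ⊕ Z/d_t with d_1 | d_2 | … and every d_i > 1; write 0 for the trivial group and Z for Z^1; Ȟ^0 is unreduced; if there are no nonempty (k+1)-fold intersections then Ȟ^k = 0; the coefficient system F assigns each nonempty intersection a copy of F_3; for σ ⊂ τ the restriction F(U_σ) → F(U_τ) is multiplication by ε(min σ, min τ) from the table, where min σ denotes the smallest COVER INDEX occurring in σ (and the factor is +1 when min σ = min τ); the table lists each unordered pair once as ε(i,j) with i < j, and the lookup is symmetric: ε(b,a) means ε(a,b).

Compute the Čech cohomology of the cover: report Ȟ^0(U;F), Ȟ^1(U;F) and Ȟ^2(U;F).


Ȟ^0 ≅ 0; Ȟ^1 ≅ Z/3; Ȟ^2 ≅ 0

nonempty intersections:
  U12={p6} U14={p4} U15={p9} U16={p5} U23={p2,p8} U34={p3} U56={p1}
C dims 6,7; δ0: rk_F3 6
Ȟ^0: (6−6)−0=0 ⇒ 0
Ȟ^1: (7−0)−6=1 ⇒ Z/3
Ȟ^2: (0−0)−0=0 ⇒ 0


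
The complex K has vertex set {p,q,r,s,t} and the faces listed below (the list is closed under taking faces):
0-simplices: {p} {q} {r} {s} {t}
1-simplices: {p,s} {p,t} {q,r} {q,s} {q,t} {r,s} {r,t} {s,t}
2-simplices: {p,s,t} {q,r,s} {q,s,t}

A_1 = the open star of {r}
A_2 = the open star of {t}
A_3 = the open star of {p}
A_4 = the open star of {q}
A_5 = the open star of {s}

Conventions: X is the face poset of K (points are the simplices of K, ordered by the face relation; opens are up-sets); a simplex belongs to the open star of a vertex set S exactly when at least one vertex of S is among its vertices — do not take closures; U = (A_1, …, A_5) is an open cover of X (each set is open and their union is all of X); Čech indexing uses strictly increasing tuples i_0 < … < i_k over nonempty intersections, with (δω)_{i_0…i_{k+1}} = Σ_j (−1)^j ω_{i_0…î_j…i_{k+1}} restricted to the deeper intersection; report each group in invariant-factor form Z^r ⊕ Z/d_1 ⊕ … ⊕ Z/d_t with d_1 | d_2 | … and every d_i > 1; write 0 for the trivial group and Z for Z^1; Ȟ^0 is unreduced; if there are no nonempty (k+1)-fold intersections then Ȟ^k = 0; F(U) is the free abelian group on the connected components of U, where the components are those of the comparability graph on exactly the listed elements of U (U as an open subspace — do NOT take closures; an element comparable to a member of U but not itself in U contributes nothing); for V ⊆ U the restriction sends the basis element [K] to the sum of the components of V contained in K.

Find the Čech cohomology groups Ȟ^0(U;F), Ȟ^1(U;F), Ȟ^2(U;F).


Ȟ^0 = Z; Ȟ^1 = Z; Ȟ^2 = 0

intersection data:
  A1={{r},{q,r},{r,s},{r,t},{q,r,s}} A2={{t},{p,t},{q,t},{r,t},{s,t},{p,s,t},{q,s,t}} A3={{p},{p,s},{p,t},{p,s,t}} A4={{q},{q,r},{q,s},{q,t},{q,r,s},{q,s,t}} A5={{s},{p,s},{q,s},{r,s},{s,t},{p,s,t},{q,r,s},{q,s,t}}
  A12={{r,t}} A14={{q,r},{q,r,s}} A15={{r,s},{q,r,s}} A23={{p,t},{p,s,t}} A24={{q,t},{q,s,t}} A25={{s,t},{p,s,t},{q,s,t}} A35={{p,s},{p,s,t}} A45={{q,s},{q,r,s},{q,s,t}}
  A145={{q,r,s}} A235={{p,s,t}} A245={{q,s,t}}
components per intersection:
  A1: {{r},{q,r},{r,s},{r,t},{q,r,s}}
  A2: {{t},{p,t},{q,t},{r,t},{s,t},{p,s,t},{q,s,t}}
  A3: {{p},{p,s},{p,t},{p,s,t}}
  A4: {{q},{q,r},{q,s},{q,t},{q,r,s},{q,s,t}}
  A5: {{s},{p,s},{q,s},{r,s},{s,t},{p,s,t},{q,r,s},{q,s,t}}
  A12: {{r,t}}
  A14: {{q,r},{q,r,s}}
  A15: {{r,s},{q,r,s}}
  A23: {{p,t},{p,s,t}}
  A24: {{q,t},{q,s,t}}
  A25: {{s,t},{p,s,t},{q,s,t}}
  A35: {{p,s},{p,s,t}}
  A45: {{q,s},{q,r,s},{q,s,t}}
  A145: {{q,r,s}}
  A235: {{p,s,t}}
  A245: {{q,s,t}}
C dims 5,8,3; δ0: rk 4, SNF 1^4; δ1: rk 3, SNF 1^3
Ȟ^0 = (5 − 4) − 0 = 1, so Ȟ^0 ≅ Z
Ȟ^1 = (8 − 3) − 4 = 1, so Ȟ^1 ≅ Z
Ȟ^2 = (3 − 0) − 3 = 0, so Ȟ^2 ≅ 0
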